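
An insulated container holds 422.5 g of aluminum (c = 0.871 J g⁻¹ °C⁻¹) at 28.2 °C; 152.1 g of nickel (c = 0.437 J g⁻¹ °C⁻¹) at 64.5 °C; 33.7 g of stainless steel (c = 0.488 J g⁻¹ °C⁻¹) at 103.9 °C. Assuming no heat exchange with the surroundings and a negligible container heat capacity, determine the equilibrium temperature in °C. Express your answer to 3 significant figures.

T_f = 36.3 °C

Σ mᵢcᵢ(T − Tᵢ) = 0  ⇒  T = Σ mᵢcᵢTᵢ / Σ mᵢcᵢ
Σ mᵢcᵢ = 422.5×0.871 + 152.1×0.437 + 33.7×0.488 = 450.9108
Σ mᵢcᵢTᵢ = 367.9975×28.2 + 66.4677×64.5 + 16.4456×103.9 = 16373
T = 16373 / 450.9108 = 36.31 °C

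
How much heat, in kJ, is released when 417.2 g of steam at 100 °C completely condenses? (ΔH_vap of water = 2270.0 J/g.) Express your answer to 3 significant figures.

q = m × ΔH_vap = 417.2 × 2270.0 = 947000 J = 947 kJ

q = 947 kJ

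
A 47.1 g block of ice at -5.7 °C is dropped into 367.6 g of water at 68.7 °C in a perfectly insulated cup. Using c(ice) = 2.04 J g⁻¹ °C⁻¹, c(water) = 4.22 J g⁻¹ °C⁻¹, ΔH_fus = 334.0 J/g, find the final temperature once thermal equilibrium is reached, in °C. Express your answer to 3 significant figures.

Heat to bring ice to 0 °C and melt it: q₁ = 47.1×2.04×5.7 + 47.1×334.0 = 16279 J
Heat the water can supply cooling to 0 °C: 367.6×4.22×68.7 = 106572 J > q₁, so all ice melts.
Energy balance: 367.6×4.22×(68.7 − T) = 16279 + 47.1×4.22×(T − 0)
1551.272(68.7 − T) = 16279 + 198.762 T
106572 − 16279 = 1750.034 T
T = 90293 / 1750.034 = 51.59 °C

T_f = 51.6 °C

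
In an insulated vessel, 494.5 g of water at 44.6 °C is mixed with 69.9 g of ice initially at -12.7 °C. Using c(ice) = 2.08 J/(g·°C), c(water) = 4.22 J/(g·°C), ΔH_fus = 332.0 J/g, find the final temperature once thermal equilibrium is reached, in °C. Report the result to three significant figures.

Heat to bring ice to 0 °C and melt it: q₁ = 69.9×2.08×12.7 + 69.9×332.0 = 25053 J
Heat the water can supply cooling to 0 °C: 494.5×4.22×44.6 = 93070.8 J > q₁, so all ice melts.
Energy balance: 494.5×4.22×(44.6 − T) = 25053 + 69.9×4.22×(T − 0)
2086.79(44.6 − T) = 25053 + 294.978 T
93070.8 − 25053 = 2381.768 T
T = 68017.8 / 2381.768 = 28.56 °C

T_f = 28.6 °C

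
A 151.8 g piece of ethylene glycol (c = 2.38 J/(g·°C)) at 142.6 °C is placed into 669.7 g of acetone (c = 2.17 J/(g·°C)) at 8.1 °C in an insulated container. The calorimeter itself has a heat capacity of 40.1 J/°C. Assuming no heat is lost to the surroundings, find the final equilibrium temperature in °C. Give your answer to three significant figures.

Heat lost by ethylene glycol = heat gained by acetone + calorimeter.
(151.8)(2.38)(142.6 − T) = [(669.7)(2.17) + 40.1](T − 8.1)
361.284 (142.6 − T) = 1493.349 (T − 8.1)
51519 − 361.284 T = 1493.349 T − 12096
63615 = 1854.633 T
T = 34.30 °C

T_f = 34.3 °C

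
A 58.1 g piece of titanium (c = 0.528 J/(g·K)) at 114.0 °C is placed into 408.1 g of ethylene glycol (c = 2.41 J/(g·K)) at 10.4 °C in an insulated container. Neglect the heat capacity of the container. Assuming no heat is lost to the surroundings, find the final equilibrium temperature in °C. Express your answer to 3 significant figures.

T_f = 13.5 °C

Heat lost by titanium = heat gained by ethylene glycol.
(58.1)(0.528)(114.0 − T) = (408.1)(2.41)(T − 10.4)
30.6768 (114.0 − T) = 983.521 (T − 10.4)
3497.2 − 30.6768 T = 983.521 T − 10229
13726.2 = 1014.1978 T
T = 13.53 °C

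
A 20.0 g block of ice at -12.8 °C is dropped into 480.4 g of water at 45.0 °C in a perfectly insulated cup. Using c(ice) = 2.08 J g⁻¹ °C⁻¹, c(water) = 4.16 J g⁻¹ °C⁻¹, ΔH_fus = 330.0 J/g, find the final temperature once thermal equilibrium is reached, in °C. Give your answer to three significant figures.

T_f = 39.8 °C

Heat to bring ice to 0 °C and melt it: q₁ = 20.0×2.08×12.8 + 20.0×330.0 = 7132.5 J
Heat the water can supply cooling to 0 °C: 480.4×4.16×45.0 = 89930.9 J > q₁, so all ice melts.
Energy balance: 480.4×4.16×(45.0 − T) = 7132.5 + 20.0×4.16×(T − 0)
1998.464(45.0 − T) = 7132.5 + 83.2 T
89930.9 − 7132.5 = 2081.664 T
T = 82798.4 / 2081.664 = 39.78 °C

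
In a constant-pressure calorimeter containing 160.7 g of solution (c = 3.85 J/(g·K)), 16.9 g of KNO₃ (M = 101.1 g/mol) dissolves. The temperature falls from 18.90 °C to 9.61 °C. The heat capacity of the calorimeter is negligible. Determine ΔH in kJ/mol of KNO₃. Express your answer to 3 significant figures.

ΔH = 34.4 kJ/mol

|ΔT| = |9.61 − 18.90| = 9.29 °C
|q_surr| = (160.7 × 3.85) × 9.29 = 618.695 × 9.29 = 5748 J
n(KNO₃) = 16.9 / 101.1 = 0.1672 mol
Temperature fell, so q_rxn = +|q_surr| = 5.748 kJ
ΔH = q_rxn / n = 34.38 kJ/mol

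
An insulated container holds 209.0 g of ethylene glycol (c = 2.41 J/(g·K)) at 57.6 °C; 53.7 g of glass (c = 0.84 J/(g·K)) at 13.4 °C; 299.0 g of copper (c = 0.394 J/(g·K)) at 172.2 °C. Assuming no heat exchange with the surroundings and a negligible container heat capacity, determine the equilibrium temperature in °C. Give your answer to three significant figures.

T_f = 74.9 °C

Σ mᵢcᵢ(T − Tᵢ) = 0  ⇒  T = Σ mᵢcᵢTᵢ / Σ mᵢcᵢ
Σ mᵢcᵢ = 209.0×2.41 + 53.7×0.84 + 299.0×0.394 = 666.604
Σ mᵢcᵢTᵢ = 503.69×57.6 + 45.108×13.4 + 117.806×172.2 = 49903
T = 49903 / 666.604 = 74.86 °C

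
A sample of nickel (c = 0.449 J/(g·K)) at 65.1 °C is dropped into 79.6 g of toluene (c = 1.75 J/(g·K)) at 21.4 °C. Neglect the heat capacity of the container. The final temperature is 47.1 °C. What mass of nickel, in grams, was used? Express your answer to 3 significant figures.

m = 443 g

q_gained = (79.6 × 1.75) × (47.1 − 21.4) = 3580 J
q_lost = m × 0.449 × (65.1 − 47.1) = 8.082 m
m = 3580 / 8.082 = 443 g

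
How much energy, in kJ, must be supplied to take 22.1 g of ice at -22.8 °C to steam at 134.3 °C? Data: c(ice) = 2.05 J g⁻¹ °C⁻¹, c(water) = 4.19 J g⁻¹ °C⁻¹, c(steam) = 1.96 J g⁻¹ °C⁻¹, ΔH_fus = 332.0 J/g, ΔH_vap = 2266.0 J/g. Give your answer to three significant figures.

q = 69.2 kJ

q1 (heat ice -22.8→0.0 °C): 22.1 × 2.05 × 22.8 = 1033 J
q2 (melt at 0 °C): 22.1 × 332.0 = 7337 J
q3 (heat water 0.0→100.0 °C): 22.1 × 4.19 × 100.0 = 9260 J
q4 (vaporize at 100 °C): 22.1 × 2266.0 = 50079 J
q5 (heat steam 100.0→134.3 °C): 22.1 × 1.96 × 34.3 = 1486 J
Total: 1033 + 7337 + 9260 + 50079 + 1486 = 69195 J = 69.2 kJ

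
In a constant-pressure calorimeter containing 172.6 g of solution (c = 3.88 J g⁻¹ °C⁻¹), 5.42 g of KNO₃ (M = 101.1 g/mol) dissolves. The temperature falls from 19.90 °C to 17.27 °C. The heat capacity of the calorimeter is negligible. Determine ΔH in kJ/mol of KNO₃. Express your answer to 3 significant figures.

|ΔT| = |17.27 − 19.90| = 2.63 °C
|q_surr| = (172.6 × 3.88) × 2.63 = 669.688 × 2.63 = 1761.3 J
n(KNO₃) = 5.42 / 101.1 = 0.053610 mol
Temperature fell, so q_rxn = +|q_surr| = 1.7613 kJ
ΔH = q_rxn / n = 32.85 kJ/mol

ΔH = 32.9 kJ/mol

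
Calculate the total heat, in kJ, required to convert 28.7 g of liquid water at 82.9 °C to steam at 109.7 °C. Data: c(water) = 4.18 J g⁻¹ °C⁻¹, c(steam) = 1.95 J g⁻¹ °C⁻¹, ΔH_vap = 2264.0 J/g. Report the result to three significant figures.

q1 (heat water 82.9→100.0 °C): 28.7 × 4.18 × 17.1 = 2051 J
q2 (vaporize at 100 °C): 28.7 × 2264.0 = 64977 J
q3 (heat steam 100.0→109.7 °C): 28.7 × 1.95 × 9.7 = 543 J
Total: 2051 + 64977 + 543 = 67571 J = 67.6 kJ

q = 67.6 kJ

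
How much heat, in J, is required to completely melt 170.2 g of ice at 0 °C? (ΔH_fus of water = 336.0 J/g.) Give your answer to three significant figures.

q = 57200 J

q = m × ΔH_fus = 170.2 × 336.0 = 57190 J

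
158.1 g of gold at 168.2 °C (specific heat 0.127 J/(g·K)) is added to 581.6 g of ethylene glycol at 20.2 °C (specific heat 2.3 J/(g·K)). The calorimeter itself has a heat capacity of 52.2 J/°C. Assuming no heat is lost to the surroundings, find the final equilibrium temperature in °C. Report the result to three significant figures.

T_f = 22.3 °C

Heat lost by gold = heat gained by ethylene glycol + calorimeter.
(158.1)(0.127)(168.2 − T) = [(581.6)(2.3) + 52.2](T − 20.2)
20.0787 (168.2 − T) = 1389.88 (T − 20.2)
3377.2 − 20.0787 T = 1389.88 T − 28076
31453.2 = 1409.9587 T
T = 22.31 °C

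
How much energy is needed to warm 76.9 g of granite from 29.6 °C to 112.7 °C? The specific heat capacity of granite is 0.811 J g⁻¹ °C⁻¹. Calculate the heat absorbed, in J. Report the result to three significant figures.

q = m c ΔT = 76.9 × 0.811 × (112.7 − 29.6)
q = 76.9 × 0.811 × 83.1 = 5183 J

q = 5180 J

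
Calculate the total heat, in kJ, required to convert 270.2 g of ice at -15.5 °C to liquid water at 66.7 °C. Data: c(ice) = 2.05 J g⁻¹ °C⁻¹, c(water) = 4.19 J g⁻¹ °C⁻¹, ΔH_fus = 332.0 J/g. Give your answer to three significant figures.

q = 174 kJ

q1 (heat ice -15.5→0.0 °C): 270.2 × 2.05 × 15.5 = 8586 J
q2 (melt at 0 °C): 270.2 × 332.0 = 89706 J
q3 (heat water 0.0→66.7 °C): 270.2 × 4.19 × 66.7 = 75514 J
Total: 8586 + 89706 + 75514 = 173806 J = 174 kJ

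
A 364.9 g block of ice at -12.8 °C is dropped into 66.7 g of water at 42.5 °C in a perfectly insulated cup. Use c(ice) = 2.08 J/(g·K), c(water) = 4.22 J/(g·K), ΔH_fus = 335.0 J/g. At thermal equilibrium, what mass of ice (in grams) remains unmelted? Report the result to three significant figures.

m_ice remaining = 358 g

Heat to warm all ice to 0 °C: 364.9×2.08×12.8 = 9715.1 J
Heat released by water cooling to 0 °C: 66.7×4.22×42.5 = 11963 J
11963 J < 9715.1 + 364.9×335.0 = 131956.6 J, so not all ice melts; final T = 0 °C.
Heat left for melting: 11963 − 9715.1 = 2247.9 J
Mass melted = 2247.9 / 335.0 = 6.710 g
Ice remaining = 364.9 − 6.710 = 358.190 g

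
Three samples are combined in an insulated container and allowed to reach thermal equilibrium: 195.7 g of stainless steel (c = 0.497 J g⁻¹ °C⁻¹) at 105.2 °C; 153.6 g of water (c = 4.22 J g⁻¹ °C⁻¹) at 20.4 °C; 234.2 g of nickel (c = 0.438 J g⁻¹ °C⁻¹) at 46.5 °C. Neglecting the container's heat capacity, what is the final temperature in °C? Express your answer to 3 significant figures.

T_f = 33.3 °C

Σ mᵢcᵢ(T − Tᵢ) = 0  ⇒  T = Σ mᵢcᵢTᵢ / Σ mᵢcᵢ
Σ mᵢcᵢ = 195.7×0.497 + 153.6×4.22 + 234.2×0.438 = 848.0345
Σ mᵢcᵢTᵢ = 97.2629×105.2 + 648.192×20.4 + 102.5796×46.5 = 28225
T = 28225 / 848.0345 = 33.28 °C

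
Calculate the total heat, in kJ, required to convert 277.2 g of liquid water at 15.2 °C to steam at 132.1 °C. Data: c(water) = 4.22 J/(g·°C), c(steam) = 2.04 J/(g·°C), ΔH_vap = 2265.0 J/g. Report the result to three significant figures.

q1 (heat water 15.2→100.0 °C): 277.2 × 4.22 × 84.8 = 99198 J
q2 (vaporize at 100 °C): 277.2 × 2265.0 = 627858 J
q3 (heat steam 100.0→132.1 °C): 277.2 × 2.04 × 32.1 = 18152 J
Total: 99198 + 627858 + 18152 = 745208 J = 745 kJ

q = 745 kJ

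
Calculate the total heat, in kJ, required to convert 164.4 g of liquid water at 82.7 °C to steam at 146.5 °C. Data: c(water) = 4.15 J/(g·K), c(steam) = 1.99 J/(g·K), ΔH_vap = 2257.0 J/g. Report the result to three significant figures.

q = 398 kJ

q1 (heat water 82.7→100.0 °C): 164.4 × 4.15 × 17.3 = 11803 J
q2 (vaporize at 100 °C): 164.4 × 2257.0 = 371051 J
q3 (heat steam 100.0→146.5 °C): 164.4 × 1.99 × 46.5 = 15213 J
Total: 11803 + 371051 + 15213 = 398067 J = 398 kJ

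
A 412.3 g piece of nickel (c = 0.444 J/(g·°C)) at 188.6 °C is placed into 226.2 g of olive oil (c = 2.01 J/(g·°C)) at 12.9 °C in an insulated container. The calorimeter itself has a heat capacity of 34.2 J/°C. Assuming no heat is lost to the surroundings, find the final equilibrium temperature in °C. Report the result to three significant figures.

T_f = 60.8 °C

Heat lost by nickel = heat gained by olive oil + calorimeter.
(412.3)(0.444)(188.6 − T) = [(226.2)(2.01) + 34.2](T − 12.9)
183.0612 (188.6 − T) = 488.862 (T − 12.9)
34525 − 183.0612 T = 488.862 T − 6306.3
40831.3 = 671.9232 T
T = 60.77 °C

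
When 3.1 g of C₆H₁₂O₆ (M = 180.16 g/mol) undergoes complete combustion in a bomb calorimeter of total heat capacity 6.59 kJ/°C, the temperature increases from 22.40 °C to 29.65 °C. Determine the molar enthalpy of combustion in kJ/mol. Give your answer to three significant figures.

ΔT = 29.65 − 22.40 = 7.25 °C
q_cal = C_cal × ΔT = 6.59 × 7.25 = 47.7775 kJ
n = 3.1 / 180.16 = 0.01721 mol
q_rxn = −q_cal = -47.7775 kJ
ΔH = -47.7775 / 0.01721 = -2776 kJ/mol

ΔH = -2780 kJ/mol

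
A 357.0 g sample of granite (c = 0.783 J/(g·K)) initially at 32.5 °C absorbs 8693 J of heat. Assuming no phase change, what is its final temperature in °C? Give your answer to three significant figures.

T_f = 63.6 °C

ΔT = q / (m c) = 8693 / (357.0 × 0.783) = 31.10 °C
T_f = 32.5 + 31.10 = 63.60 °C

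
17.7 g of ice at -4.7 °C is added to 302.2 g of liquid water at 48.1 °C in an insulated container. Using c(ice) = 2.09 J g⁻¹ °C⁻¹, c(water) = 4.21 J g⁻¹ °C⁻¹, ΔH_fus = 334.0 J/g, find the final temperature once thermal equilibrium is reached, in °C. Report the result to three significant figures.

Heat to bring ice to 0 °C and melt it: q₁ = 17.7×2.09×4.7 + 17.7×334.0 = 6085.7 J
Heat the water can supply cooling to 0 °C: 302.2×4.21×48.1 = 61195.8 J > q₁, so all ice melts.
Energy balance: 302.2×4.21×(48.1 − T) = 6085.7 + 17.7×4.21×(T − 0)
1272.262(48.1 − T) = 6085.7 + 74.517 T
61195.8 − 6085.7 = 1346.779 T
T = 55110.1 / 1346.779 = 40.92 °C

T_f = 40.9 °C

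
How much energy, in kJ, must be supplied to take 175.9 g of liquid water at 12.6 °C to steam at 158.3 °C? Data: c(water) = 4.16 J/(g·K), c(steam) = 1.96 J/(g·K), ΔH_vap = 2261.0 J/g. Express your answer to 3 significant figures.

q1 (heat water 12.6→100.0 °C): 175.9 × 4.16 × 87.4 = 63954 J
q2 (vaporize at 100 °C): 175.9 × 2261.0 = 397710 J
q3 (heat steam 100.0→158.3 °C): 175.9 × 1.96 × 58.3 = 20100 J
Total: 63954 + 397710 + 20100 = 481764 J = 482 kJ

q = 482 kJ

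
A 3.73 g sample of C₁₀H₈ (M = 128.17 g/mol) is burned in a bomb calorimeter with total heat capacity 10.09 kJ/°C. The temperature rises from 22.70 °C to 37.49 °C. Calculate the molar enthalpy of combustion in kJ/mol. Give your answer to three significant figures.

ΔH = -5130 kJ/mol

ΔT = 37.49 − 22.70 = 14.79 °C
q_cal = C_cal × ΔT = 10.09 × 14.79 = 149.2311 kJ
n = 3.73 / 128.17 = 0.02910 mol
q_rxn = −q_cal = -149.2311 kJ
ΔH = -149.2311 / 0.02910 = -5128 kJ/mol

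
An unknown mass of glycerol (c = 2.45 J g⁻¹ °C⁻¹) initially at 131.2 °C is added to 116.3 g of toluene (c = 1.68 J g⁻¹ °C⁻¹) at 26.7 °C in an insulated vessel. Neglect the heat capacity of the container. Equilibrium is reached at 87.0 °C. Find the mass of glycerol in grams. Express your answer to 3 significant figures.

q_gained = (116.3 × 1.68) × (87.0 − 26.7) = 11780 J
q_lost = m × 2.45 × (131.2 − 87.0) = 108.29 m
m = 11780 / 108.29 = 109 g

m = 109 g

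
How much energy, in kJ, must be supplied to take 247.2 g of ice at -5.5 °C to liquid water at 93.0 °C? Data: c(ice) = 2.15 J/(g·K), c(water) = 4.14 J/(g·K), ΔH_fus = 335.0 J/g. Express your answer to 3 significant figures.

q = 181 kJ

q1 (heat ice -5.5→0.0 °C): 247.2 × 2.15 × 5.5 = 2923 J
q2 (melt at 0 °C): 247.2 × 335.0 = 82812 J
q3 (heat water 0.0→93.0 °C): 247.2 × 4.14 × 93.0 = 95177 J
Total: 2923 + 82812 + 95177 = 180912 J = 181 kJ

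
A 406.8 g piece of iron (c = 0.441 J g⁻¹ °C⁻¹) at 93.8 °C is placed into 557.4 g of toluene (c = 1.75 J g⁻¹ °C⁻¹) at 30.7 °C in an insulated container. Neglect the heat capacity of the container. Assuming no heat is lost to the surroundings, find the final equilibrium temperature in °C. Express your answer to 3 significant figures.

Heat lost by iron = heat gained by toluene.
(406.8)(0.441)(93.8 − T) = (557.4)(1.75)(T − 30.7)
179.3988 (93.8 − T) = 975.45 (T − 30.7)
16828 − 179.3988 T = 975.45 T − 29946
46774 = 1154.8488 T
T = 40.50 °C

T_f = 40.5 °C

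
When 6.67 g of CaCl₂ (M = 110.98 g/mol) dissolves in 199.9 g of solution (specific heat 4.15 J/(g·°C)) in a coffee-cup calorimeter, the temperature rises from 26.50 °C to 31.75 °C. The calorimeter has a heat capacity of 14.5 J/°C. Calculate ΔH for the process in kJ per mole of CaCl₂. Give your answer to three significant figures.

ΔH = -73.7 kJ/mol

|ΔT| = |31.75 − 26.50| = 5.25 °C
|q_surr| = (199.9 × 4.15 + 14.5) × 5.25 = 844.085 × 5.25 = 4431 J
n(CaCl₂) = 6.67 / 110.98 = 0.06010 mol
Temperature rose, so q_rxn = −|q_surr| = -4.431 kJ
ΔH = q_rxn / n = -73.73 kJ/mol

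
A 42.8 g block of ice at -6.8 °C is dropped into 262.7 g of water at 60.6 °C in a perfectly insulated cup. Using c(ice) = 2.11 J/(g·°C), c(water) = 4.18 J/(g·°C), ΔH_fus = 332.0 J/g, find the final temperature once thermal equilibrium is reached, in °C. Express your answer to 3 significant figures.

Heat to bring ice to 0 °C and melt it: q₁ = 42.8×2.11×6.8 + 42.8×332.0 = 14824 J
Heat the water can supply cooling to 0 °C: 262.7×4.18×60.6 = 66544.0 J > q₁, so all ice melts.
Energy balance: 262.7×4.18×(60.6 − T) = 14824 + 42.8×4.18×(T − 0)
1098.086(60.6 − T) = 14824 + 178.904 T
66544.0 − 14824 = 1276.990 T
T = 51720.0 / 1276.990 = 40.50 °C

T_f = 40.5 °C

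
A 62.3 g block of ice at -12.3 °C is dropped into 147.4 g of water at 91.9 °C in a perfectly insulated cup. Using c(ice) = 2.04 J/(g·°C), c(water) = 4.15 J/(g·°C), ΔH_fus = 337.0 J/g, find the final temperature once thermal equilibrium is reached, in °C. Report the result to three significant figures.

Heat to bring ice to 0 °C and melt it: q₁ = 62.3×2.04×12.3 + 62.3×337.0 = 22558 J
Heat the water can supply cooling to 0 °C: 147.4×4.15×91.9 = 56216.1 J > q₁, so all ice melts.
Energy balance: 147.4×4.15×(91.9 − T) = 22558 + 62.3×4.15×(T − 0)
611.71(91.9 − T) = 22558 + 258.545 T
56216.1 − 22558 = 870.255 T
T = 33658.1 / 870.255 = 38.68 °C

T_f = 38.7 °C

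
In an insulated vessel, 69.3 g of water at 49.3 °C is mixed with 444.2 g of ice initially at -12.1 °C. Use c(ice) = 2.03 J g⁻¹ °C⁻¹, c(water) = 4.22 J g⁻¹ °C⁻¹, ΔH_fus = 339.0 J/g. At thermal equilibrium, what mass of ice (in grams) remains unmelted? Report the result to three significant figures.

Heat to warm all ice to 0 °C: 444.2×2.03×12.1 = 10911 J
Heat released by water cooling to 0 °C: 69.3×4.22×49.3 = 14418 J
14418 J < 10911 + 444.2×339.0 = 161494.8 J, so not all ice melts; final T = 0 °C.
Heat left for melting: 14418 − 10911 = 3507 J
Mass melted = 3507 / 339.0 = 10.35 g
Ice remaining = 444.2 − 10.35 = 433.85 g

m_ice remaining = 434 g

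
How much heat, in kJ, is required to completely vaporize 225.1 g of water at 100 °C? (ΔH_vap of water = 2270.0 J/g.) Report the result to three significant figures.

q = 511 kJ

q = m × ΔH_vap = 225.1 × 2270.0 = 511000 J = 511 kJ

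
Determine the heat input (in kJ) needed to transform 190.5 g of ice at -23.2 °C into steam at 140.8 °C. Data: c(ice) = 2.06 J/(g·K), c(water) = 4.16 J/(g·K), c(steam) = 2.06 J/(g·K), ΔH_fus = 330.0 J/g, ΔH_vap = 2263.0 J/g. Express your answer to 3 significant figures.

q = 598 kJ

q1 (heat ice -23.2→0.0 °C): 190.5 × 2.06 × 23.2 = 9104 J
q2 (melt at 0 °C): 190.5 × 330.0 = 62865 J
q3 (heat water 0.0→100.0 °C): 190.5 × 4.16 × 100.0 = 79248 J
q4 (vaporize at 100 °C): 190.5 × 2263.0 = 431102 J
q5 (heat steam 100.0→140.8 °C): 190.5 × 2.06 × 40.8 = 16011 J
Total: 9104 + 62865 + 79248 + 431102 + 16011 = 598330 J = 598 kJ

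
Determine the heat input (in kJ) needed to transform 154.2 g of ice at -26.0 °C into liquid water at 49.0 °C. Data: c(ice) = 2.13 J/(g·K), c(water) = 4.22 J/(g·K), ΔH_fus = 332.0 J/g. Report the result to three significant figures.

q = 91.6 kJ

q1 (heat ice -26.0→0.0 °C): 154.2 × 2.13 × 26.0 = 8540 J
q2 (melt at 0 °C): 154.2 × 332.0 = 51194 J
q3 (heat water 0.0→49.0 °C): 154.2 × 4.22 × 49.0 = 31885 J
Total: 8540 + 51194 + 31885 = 91619 J = 91.6 kJ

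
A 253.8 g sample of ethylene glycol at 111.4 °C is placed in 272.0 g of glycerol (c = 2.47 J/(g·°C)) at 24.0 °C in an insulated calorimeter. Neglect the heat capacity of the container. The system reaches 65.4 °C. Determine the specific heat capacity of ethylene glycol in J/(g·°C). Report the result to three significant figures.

c = 2.38 J/(g·°C)

q_gained = (272.0 × 2.47) × (65.4 − 24.0) = 27810 J
q_lost = 253.8 × c × (111.4 − 65.4) = 11674.8 c
Set equal: c = 27810 / 11674.8 = 2.38 J/(g·°C)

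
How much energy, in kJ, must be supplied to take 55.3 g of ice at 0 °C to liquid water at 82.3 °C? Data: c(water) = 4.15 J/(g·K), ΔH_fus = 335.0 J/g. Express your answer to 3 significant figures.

q = 37.4 kJ

q1 (melt at 0 °C): 55.3 × 335.0 = 18526 J
q2 (heat water 0.0→82.3 °C): 55.3 × 4.15 × 82.3 = 18887 J
Total: 18526 + 18887 = 37413 J = 37.4 kJ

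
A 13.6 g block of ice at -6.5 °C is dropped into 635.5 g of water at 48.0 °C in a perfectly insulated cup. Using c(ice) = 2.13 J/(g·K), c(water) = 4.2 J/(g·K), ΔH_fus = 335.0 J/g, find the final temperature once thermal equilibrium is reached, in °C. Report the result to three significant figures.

T_f = 45.3 °C

Heat to bring ice to 0 °C and melt it: q₁ = 13.6×2.13×6.5 + 13.6×335.0 = 4744.3 J
Heat the water can supply cooling to 0 °C: 635.5×4.2×48.0 = 128117 J > q₁, so all ice melts.
Energy balance: 635.5×4.2×(48.0 − T) = 4744.3 + 13.6×4.2×(T − 0)
2669.1(48.0 − T) = 4744.3 + 57.12 T
128117 − 4744.3 = 2726.22 T
T = 123372.7 / 2726.22 = 45.25 °C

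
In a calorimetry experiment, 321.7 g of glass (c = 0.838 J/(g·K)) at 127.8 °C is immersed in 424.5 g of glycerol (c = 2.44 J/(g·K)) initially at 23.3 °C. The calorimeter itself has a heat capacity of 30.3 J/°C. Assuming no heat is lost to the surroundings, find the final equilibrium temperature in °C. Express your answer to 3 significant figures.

Heat lost by glass = heat gained by glycerol + calorimeter.
(321.7)(0.838)(127.8 − T) = [(424.5)(2.44) + 30.3](T − 23.3)
269.5846 (127.8 − T) = 1066.08 (T − 23.3)
34453 − 269.5846 T = 1066.08 T − 24840
59293 = 1335.6646 T
T = 44.39 °C

T_f = 44.4 °C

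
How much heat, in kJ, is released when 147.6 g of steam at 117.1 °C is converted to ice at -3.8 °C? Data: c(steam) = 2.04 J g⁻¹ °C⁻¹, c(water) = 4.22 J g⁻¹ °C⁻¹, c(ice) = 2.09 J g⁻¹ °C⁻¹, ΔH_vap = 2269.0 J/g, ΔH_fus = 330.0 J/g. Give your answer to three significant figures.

q1 (cool steam 117.1→100 °C): 147.6 × 2.04 × 17.1 = 5149 J
q2 (condense at 100 °C): 147.6 × 2269.0 = 334904 J
q3 (cool water 100→0 °C): 147.6 × 4.22 × 100.0 = 62287 J
q4 (freeze at 0 °C): 147.6 × 330.0 = 48708 J
q5 (cool ice 0→-3.8 °C): 147.6 × 2.09 × 3.8 = 1172 J
Total: 5149 + 334904 + 62287 + 48708 + 1172 = 452220 J = 452 kJ

q = 452 kJ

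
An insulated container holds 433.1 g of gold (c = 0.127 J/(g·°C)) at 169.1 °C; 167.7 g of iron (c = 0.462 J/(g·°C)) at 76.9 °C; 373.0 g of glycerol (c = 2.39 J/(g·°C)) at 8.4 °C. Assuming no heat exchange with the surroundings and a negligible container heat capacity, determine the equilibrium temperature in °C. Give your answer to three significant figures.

Σ mᵢcᵢ(T − Tᵢ) = 0  ⇒  T = Σ mᵢcᵢTᵢ / Σ mᵢcᵢ
Σ mᵢcᵢ = 433.1×0.127 + 167.7×0.462 + 373.0×2.39 = 1023.9511
Σ mᵢcᵢTᵢ = 55.0037×169.1 + 77.4774×76.9 + 891.47×8.4 = 22747
T = 22747 / 1023.9511 = 22.21 °C

T_f = 22.2 °C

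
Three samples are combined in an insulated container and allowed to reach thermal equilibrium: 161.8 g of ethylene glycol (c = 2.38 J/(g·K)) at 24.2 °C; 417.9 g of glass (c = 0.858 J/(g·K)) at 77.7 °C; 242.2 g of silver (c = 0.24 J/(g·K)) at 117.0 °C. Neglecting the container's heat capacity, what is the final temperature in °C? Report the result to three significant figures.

Σ mᵢcᵢ(T − Tᵢ) = 0  ⇒  T = Σ mᵢcᵢTᵢ / Σ mᵢcᵢ
Σ mᵢcᵢ = 161.8×2.38 + 417.9×0.858 + 242.2×0.24 = 801.7702
Σ mᵢcᵢTᵢ = 385.084×24.2 + 358.5582×77.7 + 58.128×117.0 = 43980
T = 43980 / 801.7702 = 54.85 °C

T_f = 54.9 °C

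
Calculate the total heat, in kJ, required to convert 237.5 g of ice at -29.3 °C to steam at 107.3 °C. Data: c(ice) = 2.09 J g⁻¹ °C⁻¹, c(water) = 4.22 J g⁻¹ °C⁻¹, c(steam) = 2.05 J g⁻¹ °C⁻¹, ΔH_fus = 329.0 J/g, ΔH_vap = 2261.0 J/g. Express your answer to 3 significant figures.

q = 733 kJ

q1 (heat ice -29.3→0.0 °C): 237.5 × 2.09 × 29.3 = 14544 J
q2 (melt at 0 °C): 237.5 × 329.0 = 78138 J
q3 (heat water 0.0→100.0 °C): 237.5 × 4.22 × 100.0 = 100225 J
q4 (vaporize at 100 °C): 237.5 × 2261.0 = 536988 J
q5 (heat steam 100.0→107.3 °C): 237.5 × 2.05 × 7.3 = 3554 J
Total: 14544 + 78138 + 100225 + 536988 + 3554 = 733449 J = 733 kJ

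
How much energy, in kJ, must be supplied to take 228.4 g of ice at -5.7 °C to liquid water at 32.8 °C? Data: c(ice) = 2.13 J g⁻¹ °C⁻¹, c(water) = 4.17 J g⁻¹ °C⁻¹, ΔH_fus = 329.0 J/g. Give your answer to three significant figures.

q1 (heat ice -5.7→0.0 °C): 228.4 × 2.13 × 5.7 = 2773 J
q2 (melt at 0 °C): 228.4 × 329.0 = 75144 J
q3 (heat water 0.0→32.8 °C): 228.4 × 4.17 × 32.8 = 31240 J
Total: 2773 + 75144 + 31240 = 109157 J = 109 kJ

q = 109 kJ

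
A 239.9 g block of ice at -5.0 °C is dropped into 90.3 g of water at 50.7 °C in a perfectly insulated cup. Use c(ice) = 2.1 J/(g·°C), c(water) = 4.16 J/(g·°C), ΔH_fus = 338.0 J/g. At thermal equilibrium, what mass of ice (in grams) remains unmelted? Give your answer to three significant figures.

m_ice remaining = 191 g

Heat to warm all ice to 0 °C: 239.9×2.1×5.0 = 2519.0 J
Heat released by water cooling to 0 °C: 90.3×4.16×50.7 = 19045 J
19045 J < 2519.0 + 239.9×338.0 = 83605.2 J, so not all ice melts; final T = 0 °C.
Heat left for melting: 19045 − 2519.0 = 16526.0 J
Mass melted = 16526.0 / 338.0 = 48.89 g
Ice remaining = 239.9 − 48.89 = 191.01 g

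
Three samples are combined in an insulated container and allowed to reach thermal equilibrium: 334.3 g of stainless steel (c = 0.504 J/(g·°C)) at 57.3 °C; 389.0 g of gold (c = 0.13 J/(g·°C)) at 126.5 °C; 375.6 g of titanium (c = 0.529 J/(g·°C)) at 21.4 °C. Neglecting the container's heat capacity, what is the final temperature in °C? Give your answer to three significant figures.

Σ mᵢcᵢ(T − Tᵢ) = 0  ⇒  T = Σ mᵢcᵢTᵢ / Σ mᵢcᵢ
Σ mᵢcᵢ = 334.3×0.504 + 389.0×0.13 + 375.6×0.529 = 417.7496
Σ mᵢcᵢTᵢ = 168.4872×57.3 + 50.57×126.5 + 198.6924×21.4 = 20303
T = 20303 / 417.7496 = 48.60 °C

T_f = 48.6 °C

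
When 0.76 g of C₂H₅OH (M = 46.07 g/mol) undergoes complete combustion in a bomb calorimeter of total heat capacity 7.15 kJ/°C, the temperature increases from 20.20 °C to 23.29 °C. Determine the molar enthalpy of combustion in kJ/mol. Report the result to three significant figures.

ΔT = 23.29 − 20.20 = 3.09 °C
q_cal = C_cal × ΔT = 7.15 × 3.09 = 22.0935 kJ
n = 0.76 / 46.07 = 0.01650 mol
q_rxn = −q_cal = -22.0935 kJ
ΔH = -22.0935 / 0.01650 = -1339 kJ/mol

ΔH = -1340 kJ/mol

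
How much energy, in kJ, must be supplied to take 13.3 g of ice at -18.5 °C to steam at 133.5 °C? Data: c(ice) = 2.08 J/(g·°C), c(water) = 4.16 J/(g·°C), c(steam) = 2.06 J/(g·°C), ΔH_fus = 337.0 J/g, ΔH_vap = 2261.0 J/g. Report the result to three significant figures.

q1 (heat ice -18.5→0.0 °C): 13.3 × 2.08 × 18.5 = 512 J
q2 (melt at 0 °C): 13.3 × 337.0 = 4482 J
q3 (heat water 0.0→100.0 °C): 13.3 × 4.16 × 100.0 = 5533 J
q4 (vaporize at 100 °C): 13.3 × 2261.0 = 30071 J
q5 (heat steam 100.0→133.5 °C): 13.3 × 2.06 × 33.5 = 918 J
Total: 512 + 4482 + 5533 + 30071 + 918 = 41516 J = 41.5 kJ

q = 41.5 kJ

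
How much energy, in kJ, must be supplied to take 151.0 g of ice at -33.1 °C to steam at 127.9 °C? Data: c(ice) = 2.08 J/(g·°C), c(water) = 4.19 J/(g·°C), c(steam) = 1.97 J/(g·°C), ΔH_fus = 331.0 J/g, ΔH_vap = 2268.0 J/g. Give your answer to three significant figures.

q1 (heat ice -33.1→0.0 °C): 151.0 × 2.08 × 33.1 = 10396 J
q2 (melt at 0 °C): 151.0 × 331.0 = 49981 J
q3 (heat water 0.0→100.0 °C): 151.0 × 4.19 × 100.0 = 63269 J
q4 (vaporize at 100 °C): 151.0 × 2268.0 = 342468 J
q5 (heat steam 100.0→127.9 °C): 151.0 × 1.97 × 27.9 = 8299 J
Total: 10396 + 49981 + 63269 + 342468 + 8299 = 474413 J = 474 kJ

q = 474 kJ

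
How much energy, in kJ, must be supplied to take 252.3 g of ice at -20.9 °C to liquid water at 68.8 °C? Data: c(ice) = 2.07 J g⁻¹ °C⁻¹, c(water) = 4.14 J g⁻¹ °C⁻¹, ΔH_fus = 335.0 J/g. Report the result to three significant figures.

q = 167 kJ

q1 (heat ice -20.9→0.0 °C): 252.3 × 2.07 × 20.9 = 10915 J
q2 (melt at 0 °C): 252.3 × 335.0 = 84521 J
q3 (heat water 0.0→68.8 °C): 252.3 × 4.14 × 68.8 = 71863 J
Total: 10915 + 84521 + 71863 = 167299 J = 167 kJ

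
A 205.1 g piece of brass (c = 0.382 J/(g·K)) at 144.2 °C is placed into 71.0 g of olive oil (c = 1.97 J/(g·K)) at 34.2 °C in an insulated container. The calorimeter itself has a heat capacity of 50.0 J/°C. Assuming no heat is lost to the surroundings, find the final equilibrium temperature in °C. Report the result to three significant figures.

T_f = 66.3 °C

Heat lost by brass = heat gained by olive oil + calorimeter.
(205.1)(0.382)(144.2 − T) = [(71.0)(1.97) + 50.0](T − 34.2)
78.3482 (144.2 − T) = 189.87 (T − 34.2)
11298 − 78.3482 T = 189.87 T − 6493.6
17791.6 = 268.2182 T
T = 66.33 °C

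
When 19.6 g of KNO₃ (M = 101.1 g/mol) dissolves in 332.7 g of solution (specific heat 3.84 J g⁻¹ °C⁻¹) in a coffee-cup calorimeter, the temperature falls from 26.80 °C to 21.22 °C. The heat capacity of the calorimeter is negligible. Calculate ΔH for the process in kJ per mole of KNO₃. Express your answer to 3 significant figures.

|ΔT| = |21.22 − 26.80| = 5.58 °C
|q_surr| = (332.7 × 3.84) × 5.58 = 1277.568 × 5.58 = 7129 J
n(KNO₃) = 19.6 / 101.1 = 0.1939 mol
Temperature fell, so q_rxn = +|q_surr| = 7.129 kJ
ΔH = q_rxn / n = 36.77 kJ/mol

ΔH = 36.8 kJ/mol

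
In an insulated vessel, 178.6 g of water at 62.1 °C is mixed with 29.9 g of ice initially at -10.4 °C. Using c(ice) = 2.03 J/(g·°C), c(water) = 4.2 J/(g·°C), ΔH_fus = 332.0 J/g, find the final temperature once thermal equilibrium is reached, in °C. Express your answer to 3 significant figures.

T_f = 41.1 °C

Heat to bring ice to 0 °C and melt it: q₁ = 29.9×2.03×10.4 + 29.9×332.0 = 10558 J
Heat the water can supply cooling to 0 °C: 178.6×4.2×62.1 = 46582.5 J > q₁, so all ice melts.
Energy balance: 178.6×4.2×(62.1 − T) = 10558 + 29.9×4.2×(T − 0)
750.12(62.1 − T) = 10558 + 125.58 T
46582.5 − 10558 = 875.70 T
T = 36024.5 / 875.70 = 41.14 °C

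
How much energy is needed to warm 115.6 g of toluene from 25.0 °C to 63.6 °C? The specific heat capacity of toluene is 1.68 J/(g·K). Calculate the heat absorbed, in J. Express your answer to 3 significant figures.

q = m c ΔT = 115.6 × 1.68 × (63.6 − 25.0)
q = 115.6 × 1.68 × 38.6 = 7496 J

q = 7500 J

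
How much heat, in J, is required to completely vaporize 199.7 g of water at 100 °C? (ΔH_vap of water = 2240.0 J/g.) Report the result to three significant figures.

q = m × ΔH_vap = 199.7 × 2240.0 = 447300 J

q = 447000 J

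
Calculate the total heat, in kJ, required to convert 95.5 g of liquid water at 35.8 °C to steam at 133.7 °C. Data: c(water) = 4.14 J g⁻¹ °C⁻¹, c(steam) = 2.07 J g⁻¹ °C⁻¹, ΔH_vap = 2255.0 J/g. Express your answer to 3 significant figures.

q = 247 kJ

q1 (heat water 35.8→100.0 °C): 95.5 × 4.14 × 64.2 = 25383 J
q2 (vaporize at 100 °C): 95.5 × 2255.0 = 215353 J
q3 (heat steam 100.0→133.7 °C): 95.5 × 2.07 × 33.7 = 6662 J
Total: 25383 + 215353 + 6662 = 247398 J = 247 kJ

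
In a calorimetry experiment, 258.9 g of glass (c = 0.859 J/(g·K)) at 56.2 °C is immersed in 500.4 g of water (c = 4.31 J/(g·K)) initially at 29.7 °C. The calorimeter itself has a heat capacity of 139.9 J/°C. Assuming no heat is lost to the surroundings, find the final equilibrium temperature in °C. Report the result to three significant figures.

T_f = 32.0 °C

Heat lost by glass = heat gained by water + calorimeter.
(258.9)(0.859)(56.2 − T) = [(500.4)(4.31) + 139.9](T − 29.7)
222.3951 (56.2 − T) = 2296.624 (T − 29.7)
12499 − 222.3951 T = 2296.624 T − 68210
80709 = 2519.0191 T
T = 32.04 °C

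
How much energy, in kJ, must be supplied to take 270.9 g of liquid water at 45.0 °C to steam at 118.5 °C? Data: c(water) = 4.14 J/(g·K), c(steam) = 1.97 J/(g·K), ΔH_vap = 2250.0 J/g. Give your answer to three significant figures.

q = 681 kJ

q1 (heat water 45.0→100.0 °C): 270.9 × 4.14 × 55.0 = 61684 J
q2 (vaporize at 100 °C): 270.9 × 2250.0 = 609525 J
q3 (heat steam 100.0→118.5 °C): 270.9 × 1.97 × 18.5 = 9873 J
Total: 61684 + 609525 + 9873 = 681082 J = 681 kJ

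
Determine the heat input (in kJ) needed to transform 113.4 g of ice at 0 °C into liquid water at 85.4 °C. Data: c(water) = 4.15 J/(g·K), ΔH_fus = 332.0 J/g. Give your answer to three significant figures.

q = 77.8 kJ

q1 (melt at 0 °C): 113.4 × 332.0 = 37649 J
q2 (heat water 0.0→85.4 °C): 113.4 × 4.15 × 85.4 = 40190 J
Total: 37649 + 40190 = 77839 J = 77.8 kJ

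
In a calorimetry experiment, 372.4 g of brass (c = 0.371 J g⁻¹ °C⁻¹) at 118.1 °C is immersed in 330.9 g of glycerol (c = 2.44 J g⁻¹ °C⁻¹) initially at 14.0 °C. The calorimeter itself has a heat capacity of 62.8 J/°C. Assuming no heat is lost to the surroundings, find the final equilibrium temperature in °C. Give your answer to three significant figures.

Heat lost by brass = heat gained by glycerol + calorimeter.
(372.4)(0.371)(118.1 − T) = [(330.9)(2.44) + 62.8](T − 14.0)
138.1604 (118.1 − T) = 870.196 (T − 14.0)
16317 − 138.1604 T = 870.196 T − 12183
28500 = 1008.3564 T
T = 28.26 °C

T_f = 28.3 °C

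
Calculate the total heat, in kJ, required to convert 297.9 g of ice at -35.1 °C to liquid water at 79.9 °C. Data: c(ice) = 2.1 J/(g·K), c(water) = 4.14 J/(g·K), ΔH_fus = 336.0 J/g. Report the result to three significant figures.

q = 221 kJ

q1 (heat ice -35.1→0.0 °C): 297.9 × 2.1 × 35.1 = 21958 J
q2 (melt at 0 °C): 297.9 × 336.0 = 100094 J
q3 (heat water 0.0→79.9 °C): 297.9 × 4.14 × 79.9 = 98541 J
Total: 21958 + 100094 + 98541 = 220593 J = 221 kJ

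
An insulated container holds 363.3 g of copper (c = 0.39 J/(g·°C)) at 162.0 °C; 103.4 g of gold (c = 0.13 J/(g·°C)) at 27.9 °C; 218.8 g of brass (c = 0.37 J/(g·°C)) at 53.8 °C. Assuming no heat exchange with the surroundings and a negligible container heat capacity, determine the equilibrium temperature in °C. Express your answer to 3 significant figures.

T_f = 117 °C

Σ mᵢcᵢ(T − Tᵢ) = 0  ⇒  T = Σ mᵢcᵢTᵢ / Σ mᵢcᵢ
Σ mᵢcᵢ = 363.3×0.39 + 103.4×0.13 + 218.8×0.37 = 236.085
Σ mᵢcᵢTᵢ = 141.687×162.0 + 13.442×27.9 + 80.956×53.8 = 27684
T = 27684 / 236.085 = 117.3 °C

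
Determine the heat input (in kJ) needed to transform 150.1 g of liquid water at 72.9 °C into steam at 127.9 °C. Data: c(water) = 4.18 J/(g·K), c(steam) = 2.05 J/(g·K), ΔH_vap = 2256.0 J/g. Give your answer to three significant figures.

q = 364 kJ

q1 (heat water 72.9→100.0 °C): 150.1 × 4.18 × 27.1 = 17003 J
q2 (vaporize at 100 °C): 150.1 × 2256.0 = 338626 J
q3 (heat steam 100.0→127.9 °C): 150.1 × 2.05 × 27.9 = 8585 J
Total: 17003 + 338626 + 8585 = 364214 J = 364 kJ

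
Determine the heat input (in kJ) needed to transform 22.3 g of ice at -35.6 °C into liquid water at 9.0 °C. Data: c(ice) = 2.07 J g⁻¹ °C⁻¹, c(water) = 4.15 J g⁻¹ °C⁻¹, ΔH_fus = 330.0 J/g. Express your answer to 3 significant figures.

q1 (heat ice -35.6→0.0 °C): 22.3 × 2.07 × 35.6 = 1643 J
q2 (melt at 0 °C): 22.3 × 330.0 = 7359 J
q3 (heat water 0.0→9.0 °C): 22.3 × 4.15 × 9.0 = 833 J
Total: 1643 + 7359 + 833 = 9835 J = 9.84 kJ

q = 9.84 kJ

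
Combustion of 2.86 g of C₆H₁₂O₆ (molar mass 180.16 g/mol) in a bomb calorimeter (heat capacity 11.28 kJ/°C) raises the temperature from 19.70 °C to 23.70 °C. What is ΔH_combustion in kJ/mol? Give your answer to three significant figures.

ΔH = -2840 kJ/mol

ΔT = 23.70 − 19.70 = 4.00 °C
q_cal = C_cal × ΔT = 11.28 × 4.00 = 45.12 kJ
n = 2.86 / 180.16 = 0.01587 mol
q_rxn = −q_cal = -45.12 kJ
ΔH = -45.12 / 0.01587 = -2843 kJ/mol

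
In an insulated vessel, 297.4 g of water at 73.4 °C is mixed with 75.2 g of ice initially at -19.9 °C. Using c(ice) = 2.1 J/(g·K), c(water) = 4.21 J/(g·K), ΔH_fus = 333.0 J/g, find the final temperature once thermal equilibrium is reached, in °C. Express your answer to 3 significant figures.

T_f = 40.6 °C

Heat to bring ice to 0 °C and melt it: q₁ = 75.2×2.1×19.9 + 75.2×333.0 = 28184 J
Heat the water can supply cooling to 0 °C: 297.4×4.21×73.4 = 91900.8 J > q₁, so all ice melts.
Energy balance: 297.4×4.21×(73.4 − T) = 28184 + 75.2×4.21×(T − 0)
1252.054(73.4 − T) = 28184 + 316.592 T
91900.8 − 28184 = 1568.646 T
T = 63716.8 / 1568.646 = 40.62 °C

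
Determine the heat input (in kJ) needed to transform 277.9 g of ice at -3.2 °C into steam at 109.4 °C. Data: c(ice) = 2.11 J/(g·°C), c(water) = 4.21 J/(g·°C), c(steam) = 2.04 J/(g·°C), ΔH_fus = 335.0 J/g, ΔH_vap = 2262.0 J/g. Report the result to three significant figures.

q1 (heat ice -3.2→0.0 °C): 277.9 × 2.11 × 3.2 = 1876 J
q2 (melt at 0 °C): 277.9 × 335.0 = 93097 J
q3 (heat water 0.0→100.0 °C): 277.9 × 4.21 × 100.0 = 116996 J
q4 (vaporize at 100 °C): 277.9 × 2262.0 = 628610 J
q5 (heat steam 100.0→109.4 °C): 277.9 × 2.04 × 9.4 = 5329 J
Total: 1876 + 93097 + 116996 + 628610 + 5329 = 845908 J = 846 kJ

q = 846 kJ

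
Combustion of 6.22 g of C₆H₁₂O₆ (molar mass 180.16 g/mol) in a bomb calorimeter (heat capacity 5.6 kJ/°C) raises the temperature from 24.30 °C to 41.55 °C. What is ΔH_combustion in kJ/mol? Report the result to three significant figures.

ΔH = -2800 kJ/mol

ΔT = 41.55 − 24.30 = 17.25 °C
q_cal = C_cal × ΔT = 5.6 × 17.25 = 96.6 kJ
n = 6.22 / 180.16 = 0.03452 mol
q_rxn = −q_cal = -96.6 kJ
ΔH = -96.6 / 0.03452 = -2798 kJ/mol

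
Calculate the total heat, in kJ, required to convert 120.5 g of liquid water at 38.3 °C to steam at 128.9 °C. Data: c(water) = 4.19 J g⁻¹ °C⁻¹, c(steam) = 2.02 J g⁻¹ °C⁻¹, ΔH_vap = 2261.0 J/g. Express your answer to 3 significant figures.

q = 311 kJ

q1 (heat water 38.3→100.0 °C): 120.5 × 4.19 × 61.7 = 31152 J
q2 (vaporize at 100 °C): 120.5 × 2261.0 = 272451 J
q3 (heat steam 100.0→128.9 °C): 120.5 × 2.02 × 28.9 = 7035 J
Total: 31152 + 272451 + 7035 = 310638 J = 311 kJ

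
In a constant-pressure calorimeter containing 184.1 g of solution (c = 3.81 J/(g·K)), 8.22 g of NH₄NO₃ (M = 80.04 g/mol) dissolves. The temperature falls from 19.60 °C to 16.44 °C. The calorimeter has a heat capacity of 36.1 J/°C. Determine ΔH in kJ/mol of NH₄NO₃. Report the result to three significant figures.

|ΔT| = |16.44 − 19.60| = 3.16 °C
|q_surr| = (184.1 × 3.81 + 36.1) × 3.16 = 737.521 × 3.16 = 2331 J
n(NH₄NO₃) = 8.22 / 80.04 = 0.1027 mol
Temperature fell, so q_rxn = +|q_surr| = 2.331 kJ
ΔH = q_rxn / n = 22.70 kJ/mol

ΔH = 22.7 kJ/mol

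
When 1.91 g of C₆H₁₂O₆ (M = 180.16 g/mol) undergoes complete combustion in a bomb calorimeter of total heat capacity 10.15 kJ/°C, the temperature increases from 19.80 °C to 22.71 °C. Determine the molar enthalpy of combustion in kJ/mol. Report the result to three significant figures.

ΔT = 22.71 − 19.80 = 2.91 °C
q_cal = C_cal × ΔT = 10.15 × 2.91 = 29.5365 kJ
n = 1.91 / 180.16 = 0.01060 mol
q_rxn = −q_cal = -29.5365 kJ
ΔH = -29.5365 / 0.01060 = -2786 kJ/mol

ΔH = -2790 kJ/mol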